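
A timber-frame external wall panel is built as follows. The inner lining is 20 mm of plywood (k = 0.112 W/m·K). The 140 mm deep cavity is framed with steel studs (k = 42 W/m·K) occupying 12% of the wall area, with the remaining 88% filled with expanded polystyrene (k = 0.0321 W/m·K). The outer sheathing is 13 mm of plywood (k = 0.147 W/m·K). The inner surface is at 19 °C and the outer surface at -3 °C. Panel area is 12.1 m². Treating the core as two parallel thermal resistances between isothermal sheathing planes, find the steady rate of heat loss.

Q ≈ 904 W

Sheathing layers in series; stud and cavity paths in parallel between them.
R_inner = 0.02/(0.112×12.1) = 0.01476 K/W
R_stud  = 0.14/(42×0.12×12.1) = 0.002296 K/W
R_cav   = 0.14/(0.0321×0.88×12.1) = 0.4096 K/W
1/R_core = 1/R_stud + 1/R_cav → R_core = 0.002283 K/W
R_outer = 0.013/(0.147×12.1) = 0.007309 K/W
R_total = 0.02435 K/W
Q = ΔT/R_total = 22/0.02435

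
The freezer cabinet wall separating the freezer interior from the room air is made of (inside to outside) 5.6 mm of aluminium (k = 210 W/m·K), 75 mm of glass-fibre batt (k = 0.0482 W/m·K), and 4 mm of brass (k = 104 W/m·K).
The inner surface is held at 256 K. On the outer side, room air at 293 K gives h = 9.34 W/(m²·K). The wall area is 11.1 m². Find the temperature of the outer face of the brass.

T ≈ 291 K

Series thermal resistances:
R_aluminium = L/(kA) = 0.0056/(210×11.1) = 2.402×10^-6 K/W
R_glass-fibre batt = L/(kA) = 0.075/(0.0482×11.1) = 0.1402 K/W
R_brass = L/(kA) = 0.004/(104×11.1) = 3.465×10^-6 K/W
R_outer film = 1/(h_o·A) = 1/(9.34×11.1) = 0.009646 K/W
R_total = 0.1498 K/W;  Q = ΔT/R_total = 37/0.1498 = 246.9 W
T_interface = T_inner + Q·ΣR(inner→interface) = 256 + 247×0.1402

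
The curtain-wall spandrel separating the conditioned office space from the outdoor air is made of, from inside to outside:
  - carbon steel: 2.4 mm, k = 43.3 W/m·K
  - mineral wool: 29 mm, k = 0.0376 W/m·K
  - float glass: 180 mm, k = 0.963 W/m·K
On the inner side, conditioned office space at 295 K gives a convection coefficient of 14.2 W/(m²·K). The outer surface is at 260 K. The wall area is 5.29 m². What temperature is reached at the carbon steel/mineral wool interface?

Thermal resistances in series:
R_inner film = 1/(h_i·A) = 1/(14.2×5.29) = 0.01331 K/W
R_carbon steel = L/(kA) = 0.0024/(43.3×5.29) = 1.048×10^-5 K/W
R_mineral wool = L/(kA) = 0.029/(0.0376×5.29) = 0.1458 K/W
R_float glass = L/(kA) = 0.18/(0.963×5.29) = 0.03533 K/W
R_total = 0.1945 K/W;  Q = ΔT/R_total = 35/0.1945 = 180 W
T_interface = T_inner − Q·ΣR(inner→interface) = 295 − 180×0.01332

T ≈ 293 K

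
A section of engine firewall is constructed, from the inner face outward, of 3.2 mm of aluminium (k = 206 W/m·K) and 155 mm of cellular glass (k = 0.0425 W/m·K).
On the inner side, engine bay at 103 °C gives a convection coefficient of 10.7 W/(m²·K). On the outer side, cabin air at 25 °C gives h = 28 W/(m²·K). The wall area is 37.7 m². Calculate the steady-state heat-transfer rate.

Using the resistance-network approach (series):
R_inner film = 1/(h_i·A) = 1/(10.7×37.7) = 0.002479 K/W
R_aluminium = L/(kA) = 0.0032/(206×37.7) = 4.12×10^-7 K/W
R_cellular glass = L/(kA) = 0.155/(0.0425×37.7) = 0.09674 K/W
R_outer film = 1/(h_o·A) = 1/(28×37.7) = 9.473×10^-4 K/W
R_total = 0.1002 K/W
Q = ΔT / R_total = 78 / 0.1002

Q ≈ 779 W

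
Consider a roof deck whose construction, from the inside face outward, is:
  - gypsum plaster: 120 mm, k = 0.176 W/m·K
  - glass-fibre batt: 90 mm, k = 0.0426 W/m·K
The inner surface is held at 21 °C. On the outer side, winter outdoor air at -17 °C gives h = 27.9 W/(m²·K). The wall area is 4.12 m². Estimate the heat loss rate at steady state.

Q ≈ 55.3 W

Model the wall as resistances in series:
R_gypsum plaster = L/(kA) = 0.12/(0.176×4.12) = 0.1655 K/W
R_glass-fibre batt = L/(kA) = 0.09/(0.0426×4.12) = 0.5128 K/W
R_outer film = 1/(h_o·A) = 1/(27.9×4.12) = 0.0087 K/W
R_total = 0.687 K/W
Q = ΔT / R_total = 38 / 0.687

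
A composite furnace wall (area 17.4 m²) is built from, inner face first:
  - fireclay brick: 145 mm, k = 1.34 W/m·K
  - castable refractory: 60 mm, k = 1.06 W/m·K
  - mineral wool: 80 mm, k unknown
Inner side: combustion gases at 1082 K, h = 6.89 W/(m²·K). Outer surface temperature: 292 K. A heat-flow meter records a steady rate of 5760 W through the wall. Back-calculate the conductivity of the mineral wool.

Thermal resistances in series:
R_inner film = 1/(h_i·A) = 1/(6.89×17.4) = 0.008341 K/W
R_fireclay brick = L/(kA) = 0.145/(1.34×17.4) = 0.006219 K/W
R_castable refractory = L/(kA) = 0.06/(1.06×17.4) = 0.003253 K/W
Sum of known resistances R_other = 0.01781 K/W
Total R = ΔT/Q = 790/5760 = 0.1372 K/W
R_mineral wool = R_total − R_other = 0.1193 K/W
k = L/(R·A) = 0.08/(0.1193×17.4)

k ≈ 0.0385 W/(m·K)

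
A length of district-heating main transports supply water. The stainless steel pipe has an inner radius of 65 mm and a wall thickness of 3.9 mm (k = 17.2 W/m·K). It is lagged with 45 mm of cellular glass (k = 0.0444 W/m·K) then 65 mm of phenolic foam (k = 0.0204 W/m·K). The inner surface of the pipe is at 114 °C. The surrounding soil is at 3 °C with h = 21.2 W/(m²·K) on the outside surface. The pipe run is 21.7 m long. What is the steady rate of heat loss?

Per-layer cylindrical resistances, series-summed:
R_stainless steel pipe wall = ln(68.9/65)/(2π×17.2×21.7) = 2.485×10^-5 K/W
R_cellular glass = ln(113.9/68.9)/(2π×0.0444×21.7) = 0.08303 K/W
R_phenolic foam = ln(178.9/113.9)/(2π×0.0204×21.7) = 0.1623 K/W
R_outer film = 1/(h_o·2πr_oL) = 1/(21.2×2π×0.1789×21.7) = 0.001934 K/W
R_total = 0.2473 K/W
Q = ΔT/R_total = 111/0.2473

Q ≈ 449 W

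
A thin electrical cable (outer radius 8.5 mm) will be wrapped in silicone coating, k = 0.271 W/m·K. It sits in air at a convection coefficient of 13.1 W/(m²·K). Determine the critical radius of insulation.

For a cylinder r_cr = k/h = 0.271/13.1
r_cr = 20.7 mm; since the bare radius (8.5 mm) is below r_cr, adding a thin layer of insulation will *increase* heat loss.

r_cr ≈ 20.7 mm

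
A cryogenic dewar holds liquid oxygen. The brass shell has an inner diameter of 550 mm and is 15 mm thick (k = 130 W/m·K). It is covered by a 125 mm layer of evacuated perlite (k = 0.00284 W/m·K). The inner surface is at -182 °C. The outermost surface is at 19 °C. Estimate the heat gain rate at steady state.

Spherical conduction: R = (1/r_in − 1/r_out)/(4πk) per layer; series-sum.
R_brass shell = (1/0.275 − 1/0.29)/(4π×130) = 1.151×10^-4 K/W
R_evacuated perlite = (1/0.29 − 1/0.415)/(4π×0.00284) = 29.1 K/W
R_total = 29.1 K/W
Q = ΔT/R_total = 201/29.1

Q ≈ 6.91 W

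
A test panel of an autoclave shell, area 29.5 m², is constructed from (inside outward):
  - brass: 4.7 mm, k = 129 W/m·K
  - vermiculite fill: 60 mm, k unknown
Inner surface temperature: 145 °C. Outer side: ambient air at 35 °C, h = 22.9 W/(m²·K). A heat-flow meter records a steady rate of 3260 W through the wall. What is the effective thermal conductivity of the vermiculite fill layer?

k ≈ 0.063 W/(m·K)

Model the wall as resistances in series:
R_brass = L/(kA) = 0.0047/(129×29.5) = 1.235×10^-6 K/W
R_outer film = 1/(h_o·A) = 1/(22.9×29.5) = 0.00148 K/W
Sum of known resistances R_other = 0.001482 K/W
Total R = ΔT/Q = 110/3260 = 0.03374 K/W
R_vermiculite fill = R_total − R_other = 0.03226 K/W
k = L/(R·A) = 0.06/(0.03226×29.5)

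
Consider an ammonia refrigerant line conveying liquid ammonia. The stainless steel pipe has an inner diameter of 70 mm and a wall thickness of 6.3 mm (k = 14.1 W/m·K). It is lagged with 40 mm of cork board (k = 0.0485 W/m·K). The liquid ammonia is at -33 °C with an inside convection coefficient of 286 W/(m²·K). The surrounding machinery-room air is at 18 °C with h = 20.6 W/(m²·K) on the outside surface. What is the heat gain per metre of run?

For a radial system each layer contributes R = ln(r_out/r_in)/(2πkL); films add R = 1/(hA).
R_inner film = 1/(h_i·2πr₁L) = 1/(286×2π×0.035×1) = 0.0159 K/W
R_stainless steel pipe wall = ln(41.3/35)/(2π×14.1×1) = 0.001868 K/W
R_cork board = ln(81.3/41.3)/(2π×0.0485×1) = 2.223 K/W
R_outer film = 1/(h_o·2πr_oL) = 1/(20.6×2π×0.0813×1) = 0.09503 K/W
R_total = 2.335 K/W
Q = ΔT/R_total = 51/2.335

q′ ≈ 21.8 W/m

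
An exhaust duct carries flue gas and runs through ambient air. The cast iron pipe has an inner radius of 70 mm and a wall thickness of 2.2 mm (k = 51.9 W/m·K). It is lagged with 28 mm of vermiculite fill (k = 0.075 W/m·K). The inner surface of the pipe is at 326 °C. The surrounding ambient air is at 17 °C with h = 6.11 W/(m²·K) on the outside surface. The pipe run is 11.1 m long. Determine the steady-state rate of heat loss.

For a radial system each layer contributes R = ln(r_out/r_in)/(2πkL); films add R = 1/(hA).
R_cast iron pipe wall = ln(72.2/70)/(2π×51.9×11.1) = 8.549×10^-6 K/W
R_vermiculite fill = ln(100.2/72.2)/(2π×0.075×11.1) = 0.06265 K/W
R_outer film = 1/(h_o·2πr_oL) = 1/(6.11×2π×0.1002×11.1) = 0.02342 K/W
R_total = 0.08608 K/W
Q = ΔT/R_total = 309/0.08608

Q ≈ 3590 W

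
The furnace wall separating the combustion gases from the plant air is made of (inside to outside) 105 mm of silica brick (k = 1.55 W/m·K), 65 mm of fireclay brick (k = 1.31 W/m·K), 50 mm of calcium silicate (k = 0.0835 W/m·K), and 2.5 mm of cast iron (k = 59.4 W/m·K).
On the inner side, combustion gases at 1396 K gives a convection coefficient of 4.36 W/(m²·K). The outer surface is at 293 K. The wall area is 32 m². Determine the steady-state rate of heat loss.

Model the wall as resistances in series:
R_inner film = 1/(h_i·A) = 1/(4.36×32) = 0.007167 K/W
R_silica brick = L/(kA) = 0.105/(1.55×32) = 0.002117 K/W
R_fireclay brick = L/(kA) = 0.065/(1.31×32) = 0.001551 K/W
R_calcium silicate = L/(kA) = 0.05/(0.0835×32) = 0.01871 K/W
R_cast iron = L/(kA) = 0.0025/(59.4×32) = 1.315×10^-6 K/W
R_total = 0.02955 K/W
Q = ΔT / R_total = 1103 / 0.02955

Q ≈ 37300 W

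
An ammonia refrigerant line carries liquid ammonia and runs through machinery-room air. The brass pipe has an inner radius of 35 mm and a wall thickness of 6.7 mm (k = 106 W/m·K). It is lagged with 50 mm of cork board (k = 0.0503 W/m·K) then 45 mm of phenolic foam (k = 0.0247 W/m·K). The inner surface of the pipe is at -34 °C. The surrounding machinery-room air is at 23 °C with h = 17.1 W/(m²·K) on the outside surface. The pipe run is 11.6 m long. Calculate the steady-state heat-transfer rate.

For a radial system each layer contributes R = ln(r_out/r_in)/(2πkL); films add R = 1/(hA).
R_brass pipe wall = ln(41.7/35)/(2π×106×11.6) = 2.267×10^-5 K/W
R_cork board = ln(91.7/41.7)/(2π×0.0503×11.6) = 0.2149 K/W
R_phenolic foam = ln(136.7/91.7)/(2π×0.0247×11.6) = 0.2218 K/W
R_outer film = 1/(h_o·2πr_oL) = 1/(17.1×2π×0.1367×11.6) = 0.005869 K/W
R_total = 0.4426 K/W
Q = ΔT/R_total = 57/0.4426

Q ≈ 129 W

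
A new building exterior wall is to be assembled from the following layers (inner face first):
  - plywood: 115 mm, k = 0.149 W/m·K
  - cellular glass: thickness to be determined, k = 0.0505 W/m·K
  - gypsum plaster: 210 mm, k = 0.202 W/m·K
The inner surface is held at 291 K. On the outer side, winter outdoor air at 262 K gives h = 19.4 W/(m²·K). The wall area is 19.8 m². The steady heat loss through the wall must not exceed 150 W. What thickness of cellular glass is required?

L ≈ 99.2 mm

Model the wall as resistances in series:
R_plywood = L/(kA) = 0.115/(0.149×19.8) = 0.03898 K/W
R_gypsum plaster = L/(kA) = 0.21/(0.202×19.8) = 0.05251 K/W
R_outer film = 1/(h_o·A) = 1/(19.4×19.8) = 0.002603 K/W
Sum of the known resistances R_other = 0.09409 K/W
Required total resistance R_tot = ΔT/Q_allow = 29/150 = 0.1933 K/W
R_cellular glass = R_tot − R_other = 0.09924 K/W
L = R·k·A = 0.09924×0.0505×19.8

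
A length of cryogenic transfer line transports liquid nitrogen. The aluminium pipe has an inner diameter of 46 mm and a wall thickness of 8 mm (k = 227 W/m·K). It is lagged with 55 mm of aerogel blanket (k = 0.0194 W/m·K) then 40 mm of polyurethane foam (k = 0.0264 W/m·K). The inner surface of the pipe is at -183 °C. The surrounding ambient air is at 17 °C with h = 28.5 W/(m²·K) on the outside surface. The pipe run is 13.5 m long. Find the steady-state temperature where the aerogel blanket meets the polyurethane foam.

Radial resistances (cylindrical: R_cond = ln(r_o/r_i)/(2πkL), R_conv = 1/(h·2πrL)):
R_aluminium pipe wall = ln(31/23)/(2π×227×13.5) = 1.55×10^-5 K/W
R_aerogel blanket = ln(86/31)/(2π×0.0194×13.5) = 0.6201 K/W
R_polyurethane foam = ln(126/86)/(2π×0.0264×13.5) = 0.1706 K/W
R_outer film = 1/(h_o·2πr_oL) = 1/(28.5×2π×0.126×13.5) = 0.003283 K/W
R_total = 0.7939 K/W
Q = ΔT/R_total = 200/0.7939
Q = 252 W
T_interface = T_inner + Q·ΣR(inner→interface) = -183 + 252×0.6201

T ≈ -26.8 °C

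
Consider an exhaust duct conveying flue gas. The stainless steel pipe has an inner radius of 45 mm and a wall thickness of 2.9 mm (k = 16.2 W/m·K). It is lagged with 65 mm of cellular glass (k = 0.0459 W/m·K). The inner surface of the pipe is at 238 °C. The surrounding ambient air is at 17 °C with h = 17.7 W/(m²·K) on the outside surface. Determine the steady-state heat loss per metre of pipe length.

Radial resistances (cylindrical: R_cond = ln(r_o/r_i)/(2πkL), R_conv = 1/(h·2πrL)):
R_stainless steel pipe wall = ln(47.9/45)/(2π×16.2×1) = 6.136×10^-4 K/W
R_cellular glass = ln(112.9/47.9)/(2π×0.0459×1) = 2.973 K/W
R_outer film = 1/(h_o·2πr_oL) = 1/(17.7×2π×0.1129×1) = 0.07964 K/W
R_total = 3.053 K/W
Q = ΔT/R_total = 221/3.053

q′ ≈ 72.4 W/m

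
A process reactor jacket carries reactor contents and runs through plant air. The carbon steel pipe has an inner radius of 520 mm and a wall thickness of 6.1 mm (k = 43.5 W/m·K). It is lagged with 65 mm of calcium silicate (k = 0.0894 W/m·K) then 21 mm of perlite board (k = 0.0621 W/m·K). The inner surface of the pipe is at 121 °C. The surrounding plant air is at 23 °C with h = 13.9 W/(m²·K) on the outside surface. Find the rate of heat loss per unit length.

q′ ≈ 311 W/m

Cylindrical conduction, so R = ln(r₂/r₁)/(2πkL) per layer, in series:
R_carbon steel pipe wall = ln(526.1/520)/(2π×43.5×1) = 4.267×10^-5 K/W
R_calcium silicate = ln(591.1/526.1)/(2π×0.0894×1) = 0.2074 K/W
R_perlite board = ln(612.1/591.1)/(2π×0.0621×1) = 0.08947 K/W
R_outer film = 1/(h_o·2πr_oL) = 1/(13.9×2π×0.6121×1) = 0.01871 K/W
R_total = 0.3156 K/W
Q = ΔT/R_total = 98/0.3156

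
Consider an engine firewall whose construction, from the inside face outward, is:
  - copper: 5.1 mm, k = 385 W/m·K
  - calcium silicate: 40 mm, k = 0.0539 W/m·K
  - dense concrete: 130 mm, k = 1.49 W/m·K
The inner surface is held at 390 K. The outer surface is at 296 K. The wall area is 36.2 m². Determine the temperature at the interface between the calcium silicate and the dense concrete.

Treating each layer as a thermal resistance in series:
R_copper = L/(kA) = 0.0051/(385×36.2) = 3.659×10^-7 K/W
R_calcium silicate = L/(kA) = 0.04/(0.0539×36.2) = 0.0205 K/W
R_dense concrete = L/(kA) = 0.13/(1.49×36.2) = 0.00241 K/W
R_total = 0.02291 K/W;  Q = ΔT/R_total = 94/0.02291 = 4103 W
T_interface = T_inner − Q·ΣR(inner→interface) = 390 − 4100×0.0205

T ≈ 306 K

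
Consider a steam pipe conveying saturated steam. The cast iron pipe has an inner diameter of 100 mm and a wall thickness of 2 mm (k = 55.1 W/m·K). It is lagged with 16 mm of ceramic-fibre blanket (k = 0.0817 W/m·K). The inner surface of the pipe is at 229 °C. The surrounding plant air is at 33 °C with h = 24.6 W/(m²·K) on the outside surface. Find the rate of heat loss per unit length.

q′ ≈ 317 W/m

For a radial system each layer contributes R = ln(r_out/r_in)/(2πkL); films add R = 1/(hA).
R_cast iron pipe wall = ln(52/50)/(2π×55.1×1) = 1.133×10^-4 K/W
R_ceramic-fibre blanket = ln(68/52)/(2π×0.0817×1) = 0.5226 K/W
R_outer film = 1/(h_o·2πr_oL) = 1/(24.6×2π×0.068×1) = 0.09514 K/W
R_total = 0.6178 K/W
Q = ΔT/R_total = 196/0.6178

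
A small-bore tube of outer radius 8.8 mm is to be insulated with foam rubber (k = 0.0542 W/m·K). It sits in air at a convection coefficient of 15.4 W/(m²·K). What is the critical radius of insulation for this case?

r_cr ≈ 3.52 mm

For a cylinder r_cr = k/h = 0.0542/15.4
r_cr = 3.52 mm; since the bare radius (8.8 mm) is above r_cr, any added insulation will reduce heat loss.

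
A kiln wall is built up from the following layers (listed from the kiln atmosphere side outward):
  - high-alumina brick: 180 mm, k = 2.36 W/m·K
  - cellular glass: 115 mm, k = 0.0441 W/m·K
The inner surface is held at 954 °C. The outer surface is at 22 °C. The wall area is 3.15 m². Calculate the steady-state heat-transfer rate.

Thermal resistances in series:
R_high-alumina brick = L/(kA) = 0.18/(2.36×3.15) = 0.02421 K/W
R_cellular glass = L/(kA) = 0.115/(0.0441×3.15) = 0.8278 K/W
R_total = 0.8521 K/W
Q = ΔT / R_total = 932 / 0.8521

Q ≈ 1090 W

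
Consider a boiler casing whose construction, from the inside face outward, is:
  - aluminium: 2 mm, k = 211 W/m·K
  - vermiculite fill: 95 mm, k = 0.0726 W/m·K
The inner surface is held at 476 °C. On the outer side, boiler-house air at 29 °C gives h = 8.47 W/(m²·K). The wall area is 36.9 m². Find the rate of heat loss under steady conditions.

Treating each layer as a thermal resistance in series:
R_aluminium = L/(kA) = 0.002/(211×36.9) = 2.569×10^-7 K/W
R_vermiculite fill = L/(kA) = 0.095/(0.0726×36.9) = 0.03546 K/W
R_outer film = 1/(h_o·A) = 1/(8.47×36.9) = 0.0032 K/W
R_total = 0.03866 K/W
Q = ΔT / R_total = 447 / 0.03866

Q ≈ 11600 W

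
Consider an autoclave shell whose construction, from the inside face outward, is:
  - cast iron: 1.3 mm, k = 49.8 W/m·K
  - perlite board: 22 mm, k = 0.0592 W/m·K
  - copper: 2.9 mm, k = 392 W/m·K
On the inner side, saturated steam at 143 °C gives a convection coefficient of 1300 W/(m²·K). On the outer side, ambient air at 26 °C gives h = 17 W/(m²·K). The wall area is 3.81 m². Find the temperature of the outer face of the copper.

T ≈ 42 °C

Model the wall as resistances in series:
R_inner film = 1/(h_i·A) = 1/(1300×3.81) = 2.019×10^-4 K/W
R_cast iron = L/(kA) = 0.0013/(49.8×3.81) = 6.852×10^-6 K/W
R_perlite board = L/(kA) = 0.022/(0.0592×3.81) = 0.09754 K/W
R_copper = L/(kA) = 0.0029/(392×3.81) = 1.942×10^-6 K/W
R_outer film = 1/(h_o·A) = 1/(17×3.81) = 0.01544 K/W
R_total = 0.1132 K/W;  Q = ΔT/R_total = 117/0.1132 = 1034 W
T_interface = T_inner − Q·ΣR(inner→interface) = 143 − 1030×0.09775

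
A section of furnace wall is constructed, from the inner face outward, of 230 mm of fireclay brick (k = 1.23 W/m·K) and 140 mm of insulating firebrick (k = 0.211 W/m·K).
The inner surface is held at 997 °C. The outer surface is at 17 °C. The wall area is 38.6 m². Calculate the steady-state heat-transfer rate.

Q ≈ 44500 W

Thermal resistances in series:
R_fireclay brick = L/(kA) = 0.23/(1.23×38.6) = 0.004844 K/W
R_insulating firebrick = L/(kA) = 0.14/(0.211×38.6) = 0.01719 K/W
R_total = 0.02203 K/W
Q = ΔT / R_total = 980 / 0.02203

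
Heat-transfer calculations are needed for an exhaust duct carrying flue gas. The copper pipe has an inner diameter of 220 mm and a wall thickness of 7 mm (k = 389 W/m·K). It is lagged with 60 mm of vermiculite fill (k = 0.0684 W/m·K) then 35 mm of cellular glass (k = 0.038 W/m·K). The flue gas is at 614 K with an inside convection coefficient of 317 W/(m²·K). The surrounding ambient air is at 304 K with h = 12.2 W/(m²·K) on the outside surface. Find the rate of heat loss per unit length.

q′ ≈ 174 W/m

Treating each annulus and film as a series resistance:
R_inner film = 1/(h_i·2πr₁L) = 1/(317×2π×0.11×1) = 0.004564 K/W
R_copper pipe wall = ln(117/110)/(2π×389×1) = 2.524×10^-5 K/W
R_vermiculite fill = ln(177/117)/(2π×0.0684×1) = 0.9632 K/W
R_cellular glass = ln(212/177)/(2π×0.038×1) = 0.7557 K/W
R_outer film = 1/(h_o·2πr_oL) = 1/(12.2×2π×0.212×1) = 0.06154 K/W
R_total = 1.785 K/W
Q = ΔT/R_total = 310/1.785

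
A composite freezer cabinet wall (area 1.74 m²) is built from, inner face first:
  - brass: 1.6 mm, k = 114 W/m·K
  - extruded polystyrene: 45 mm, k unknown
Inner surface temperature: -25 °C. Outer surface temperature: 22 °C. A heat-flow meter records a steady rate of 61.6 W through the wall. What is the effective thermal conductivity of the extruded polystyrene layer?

k ≈ 0.0339 W/(m·K)

Series thermal resistances:
R_brass = L/(kA) = 0.0016/(114×1.74) = 8.066×10^-6 K/W
Sum of known resistances R_other = 8.066×10^-6 K/W
Total R = ΔT/Q = 47/61.6 = 0.763 K/W
R_extruded polystyrene = R_total − R_other = 0.763 K/W
k = L/(R·A) = 0.045/(0.763×1.74)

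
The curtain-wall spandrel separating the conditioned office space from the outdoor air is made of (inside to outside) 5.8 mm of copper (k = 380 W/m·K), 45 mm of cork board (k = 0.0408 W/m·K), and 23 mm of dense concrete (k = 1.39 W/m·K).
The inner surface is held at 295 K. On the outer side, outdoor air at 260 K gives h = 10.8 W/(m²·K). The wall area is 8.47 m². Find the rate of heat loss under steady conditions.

Series thermal resistances:
R_copper = L/(kA) = 0.0058/(380×8.47) = 1.802×10^-6 K/W
R_cork board = L/(kA) = 0.045/(0.0408×8.47) = 0.1302 K/W
R_dense concrete = L/(kA) = 0.023/(1.39×8.47) = 0.001954 K/W
R_outer film = 1/(h_o·A) = 1/(10.8×8.47) = 0.01093 K/W
R_total = 0.1431 K/W
Q = ΔT / R_total = 35 / 0.1431

Q ≈ 245 W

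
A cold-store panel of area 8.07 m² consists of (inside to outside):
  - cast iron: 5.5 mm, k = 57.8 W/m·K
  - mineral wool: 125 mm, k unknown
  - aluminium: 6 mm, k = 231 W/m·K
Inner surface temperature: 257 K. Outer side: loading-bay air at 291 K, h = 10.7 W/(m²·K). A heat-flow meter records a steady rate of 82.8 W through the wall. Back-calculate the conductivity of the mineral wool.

Model the wall as resistances in series:
R_cast iron = L/(kA) = 0.0055/(57.8×8.07) = 1.179×10^-5 K/W
R_aluminium = L/(kA) = 0.006/(231×8.07) = 3.219×10^-6 K/W
R_outer film = 1/(h_o·A) = 1/(10.7×8.07) = 0.01158 K/W
Sum of known resistances R_other = 0.0116 K/W
Total R = ΔT/Q = 34/82.8 = 0.4106 K/W
R_mineral wool = R_total − R_other = 0.399 K/W
k = L/(R·A) = 0.125/(0.399×8.07)

k ≈ 0.0388 W/(m·K)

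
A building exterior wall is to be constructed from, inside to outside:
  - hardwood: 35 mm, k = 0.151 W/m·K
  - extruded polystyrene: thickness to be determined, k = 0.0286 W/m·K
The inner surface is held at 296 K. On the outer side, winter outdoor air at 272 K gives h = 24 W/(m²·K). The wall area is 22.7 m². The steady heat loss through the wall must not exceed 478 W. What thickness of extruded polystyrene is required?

Series thermal resistances:
R_hardwood = L/(kA) = 0.035/(0.151×22.7) = 0.01021 K/W
R_outer film = 1/(h_o·A) = 1/(24×22.7) = 0.001836 K/W
Sum of the known resistances R_other = 0.01205 K/W
Required total resistance R_tot = ΔT/Q_allow = 24/478 = 0.05021 K/W
R_extruded polystyrene = R_tot − R_other = 0.03816 K/W
L = R·k·A = 0.03816×0.0286×22.7

L ≈ 24.8 mm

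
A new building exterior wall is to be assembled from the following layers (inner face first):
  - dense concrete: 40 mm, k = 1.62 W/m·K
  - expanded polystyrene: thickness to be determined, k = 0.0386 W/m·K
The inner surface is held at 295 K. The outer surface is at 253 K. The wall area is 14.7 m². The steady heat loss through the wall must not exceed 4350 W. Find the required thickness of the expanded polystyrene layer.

L ≈ 4.53 mm

Series thermal resistances:
R_dense concrete = L/(kA) = 0.04/(1.62×14.7) = 0.00168 K/W
Sum of the known resistances R_other = 0.00168 K/W
Required total resistance R_tot = ΔT/Q_allow = 42/4350 = 0.009655 K/W
R_expanded polystyrene = R_tot − R_other = 0.007975 K/W
L = R·k·A = 0.007975×0.0386×14.7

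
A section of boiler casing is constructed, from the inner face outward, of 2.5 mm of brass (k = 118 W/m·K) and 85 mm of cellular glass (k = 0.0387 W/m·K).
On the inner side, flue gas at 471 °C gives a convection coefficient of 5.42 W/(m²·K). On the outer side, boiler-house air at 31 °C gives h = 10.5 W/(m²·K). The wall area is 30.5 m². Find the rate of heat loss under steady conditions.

Using the resistance-network approach (series):
R_inner film = 1/(h_i·A) = 1/(5.42×30.5) = 0.006049 K/W
R_brass = L/(kA) = 0.0025/(118×30.5) = 6.946×10^-7 K/W
R_cellular glass = L/(kA) = 0.085/(0.0387×30.5) = 0.07201 K/W
R_outer film = 1/(h_o·A) = 1/(10.5×30.5) = 0.003123 K/W
R_total = 0.08119 K/W
Q = ΔT / R_total = 440 / 0.08119

Q ≈ 5420 W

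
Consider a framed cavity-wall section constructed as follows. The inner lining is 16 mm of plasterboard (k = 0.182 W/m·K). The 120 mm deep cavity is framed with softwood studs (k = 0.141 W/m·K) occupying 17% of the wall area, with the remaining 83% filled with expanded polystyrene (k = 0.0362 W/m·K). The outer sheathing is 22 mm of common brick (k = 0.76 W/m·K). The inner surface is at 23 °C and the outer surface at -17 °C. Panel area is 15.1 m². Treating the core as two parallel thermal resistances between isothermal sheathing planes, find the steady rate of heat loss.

Sheathing layers in series; stud and cavity paths in parallel between them.
R_inner = 0.016/(0.182×15.1) = 0.005822 K/W
R_stud  = 0.12/(0.141×0.17×15.1) = 0.3315 K/W
R_cav   = 0.12/(0.0362×0.83×15.1) = 0.2645 K/W
1/R_core = 1/R_stud + 1/R_cav → R_core = 0.1471 K/W
R_outer = 0.022/(0.76×15.1) = 0.001917 K/W
R_total = 0.1549 K/W
Q = ΔT/R_total = 40/0.1549

Q ≈ 258 W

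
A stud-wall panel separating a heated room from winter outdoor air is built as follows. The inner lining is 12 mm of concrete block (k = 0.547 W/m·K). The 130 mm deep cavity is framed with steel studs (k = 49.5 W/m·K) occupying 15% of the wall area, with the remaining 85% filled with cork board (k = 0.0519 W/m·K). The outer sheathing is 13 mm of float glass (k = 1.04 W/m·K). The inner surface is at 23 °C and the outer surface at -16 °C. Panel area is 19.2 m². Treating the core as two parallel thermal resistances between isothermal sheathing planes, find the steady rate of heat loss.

Sheathing layers in series; stud and cavity paths in parallel between them.
R_inner = 0.012/(0.547×19.2) = 0.001143 K/W
R_stud  = 0.13/(49.5×0.15×19.2) = 9.119×10^-4 K/W
R_cav   = 0.13/(0.0519×0.85×19.2) = 0.1535 K/W
1/R_core = 1/R_stud + 1/R_cav → R_core = 9.065×10^-4 K/W
R_outer = 0.013/(1.04×19.2) = 6.51×10^-4 K/W
R_total = 0.0027 K/W
Q = ΔT/R_total = 39/0.0027

Q ≈ 14400 W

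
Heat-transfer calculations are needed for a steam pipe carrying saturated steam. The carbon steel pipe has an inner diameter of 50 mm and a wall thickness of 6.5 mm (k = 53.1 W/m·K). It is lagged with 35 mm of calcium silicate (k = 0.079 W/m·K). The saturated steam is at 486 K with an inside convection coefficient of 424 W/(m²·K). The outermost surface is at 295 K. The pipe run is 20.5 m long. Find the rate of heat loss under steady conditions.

Q ≈ 2570 W

Cylindrical conduction, so R = ln(r₂/r₁)/(2πkL) per layer, in series:
R_inner film = 1/(h_i·2πr₁L) = 1/(424×2π×0.025×20.5) = 7.324×10^-4 K/W
R_carbon steel pipe wall = ln(31.5/25)/(2π×53.1×20.5) = 3.379×10^-5 K/W
R_calcium silicate = ln(66.5/31.5)/(2π×0.079×20.5) = 0.07343 K/W
R_total = 0.0742 K/W
Q = ΔT/R_total = 191/0.0742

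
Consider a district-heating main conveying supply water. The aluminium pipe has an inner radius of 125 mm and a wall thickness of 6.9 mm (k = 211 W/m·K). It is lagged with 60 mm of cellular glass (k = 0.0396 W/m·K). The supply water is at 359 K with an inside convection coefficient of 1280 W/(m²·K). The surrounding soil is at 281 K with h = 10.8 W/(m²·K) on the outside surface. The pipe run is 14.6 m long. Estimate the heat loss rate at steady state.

Q ≈ 719 W

For a radial system each layer contributes R = ln(r_out/r_in)/(2πkL); films add R = 1/(hA).
R_inner film = 1/(h_i·2πr₁L) = 1/(1280×2π×0.125×14.6) = 6.813×10^-5 K/W
R_aluminium pipe wall = ln(131.9/125)/(2π×211×14.6) = 2.776×10^-6 K/W
R_cellular glass = ln(191.9/131.9)/(2π×0.0396×14.6) = 0.1032 K/W
R_outer film = 1/(h_o·2πr_oL) = 1/(10.8×2π×0.1919×14.6) = 0.00526 K/W
R_total = 0.1085 K/W
Q = ΔT/R_total = 78/0.1085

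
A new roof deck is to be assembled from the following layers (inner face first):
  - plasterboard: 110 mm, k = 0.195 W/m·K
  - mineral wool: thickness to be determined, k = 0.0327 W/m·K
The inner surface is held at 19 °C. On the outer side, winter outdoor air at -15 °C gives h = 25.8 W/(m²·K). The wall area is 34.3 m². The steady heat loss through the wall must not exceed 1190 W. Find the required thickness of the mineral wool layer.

L ≈ 12.3 mm

Model the wall as resistances in series:
R_plasterboard = L/(kA) = 0.11/(0.195×34.3) = 0.01645 K/W
R_outer film = 1/(h_o·A) = 1/(25.8×34.3) = 0.00113 K/W
Sum of the known resistances R_other = 0.01758 K/W
Required total resistance R_tot = ΔT/Q_allow = 34/1190 = 0.02857 K/W
R_mineral wool = R_tot − R_other = 0.011 K/W
L = R·k·A = 0.011×0.0327×34.3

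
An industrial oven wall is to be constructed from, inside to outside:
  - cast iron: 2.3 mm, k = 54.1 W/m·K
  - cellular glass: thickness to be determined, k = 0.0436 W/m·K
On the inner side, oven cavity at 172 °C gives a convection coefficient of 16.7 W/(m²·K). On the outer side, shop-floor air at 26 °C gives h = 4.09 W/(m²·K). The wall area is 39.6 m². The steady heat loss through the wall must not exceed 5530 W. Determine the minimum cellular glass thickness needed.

L ≈ 32.3 mm

Treating each layer as a thermal resistance in series:
R_inner film = 1/(h_i·A) = 1/(16.7×39.6) = 0.001512 K/W
R_cast iron = L/(kA) = 0.0023/(54.1×39.6) = 1.074×10^-6 K/W
R_outer film = 1/(h_o·A) = 1/(4.09×39.6) = 0.006174 K/W
Sum of the known resistances R_other = 0.007687 K/W
Required total resistance R_tot = ΔT/Q_allow = 146/5530 = 0.0264 K/W
R_cellular glass = R_tot − R_other = 0.01871 K/W
L = R·k·A = 0.01871×0.0436×39.6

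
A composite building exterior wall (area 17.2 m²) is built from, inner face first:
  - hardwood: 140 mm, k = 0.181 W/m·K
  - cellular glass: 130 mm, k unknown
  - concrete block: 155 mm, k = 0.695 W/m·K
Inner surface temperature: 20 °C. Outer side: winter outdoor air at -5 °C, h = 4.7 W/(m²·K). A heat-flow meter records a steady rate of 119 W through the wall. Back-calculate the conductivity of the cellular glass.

Using the resistance-network approach (series):
R_hardwood = L/(kA) = 0.14/(0.181×17.2) = 0.04497 K/W
R_concrete block = L/(kA) = 0.155/(0.695×17.2) = 0.01297 K/W
R_outer film = 1/(h_o·A) = 1/(4.7×17.2) = 0.01237 K/W
Sum of known resistances R_other = 0.07031 K/W
Total R = ΔT/Q = 25/119 = 0.2101 K/W
R_cellular glass = R_total − R_other = 0.1398 K/W
k = L/(R·A) = 0.13/(0.1398×17.2)

k ≈ 0.0541 W/(m·K)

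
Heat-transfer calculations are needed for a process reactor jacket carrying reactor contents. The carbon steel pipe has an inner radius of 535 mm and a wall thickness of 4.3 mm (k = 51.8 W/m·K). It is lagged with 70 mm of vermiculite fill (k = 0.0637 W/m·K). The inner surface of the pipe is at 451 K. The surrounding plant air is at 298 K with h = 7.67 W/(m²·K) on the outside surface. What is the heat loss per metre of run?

Per-layer cylindrical resistances, series-summed:
R_carbon steel pipe wall = ln(539.3/535)/(2π×51.8×1) = 2.46×10^-5 K/W
R_vermiculite fill = ln(609.3/539.3)/(2π×0.0637×1) = 0.3049 K/W
R_outer film = 1/(h_o·2πr_oL) = 1/(7.67×2π×0.6093×1) = 0.03406 K/W
R_total = 0.339 K/W
Q = ΔT/R_total = 153/0.339

q′ ≈ 451 W/m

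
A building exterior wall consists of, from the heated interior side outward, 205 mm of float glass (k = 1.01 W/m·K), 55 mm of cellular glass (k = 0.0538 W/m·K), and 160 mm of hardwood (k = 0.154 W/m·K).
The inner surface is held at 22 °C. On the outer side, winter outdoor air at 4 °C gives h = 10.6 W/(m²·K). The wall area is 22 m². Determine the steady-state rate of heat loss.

Q ≈ 168 W

Series thermal resistances:
R_float glass = L/(kA) = 0.205/(1.01×22) = 0.009226 K/W
R_cellular glass = L/(kA) = 0.055/(0.0538×22) = 0.04647 K/W
R_hardwood = L/(kA) = 0.16/(0.154×22) = 0.04723 K/W
R_outer film = 1/(h_o·A) = 1/(10.6×22) = 0.004288 K/W
R_total = 0.1072 K/W
Q = ΔT / R_total = 18 / 0.1072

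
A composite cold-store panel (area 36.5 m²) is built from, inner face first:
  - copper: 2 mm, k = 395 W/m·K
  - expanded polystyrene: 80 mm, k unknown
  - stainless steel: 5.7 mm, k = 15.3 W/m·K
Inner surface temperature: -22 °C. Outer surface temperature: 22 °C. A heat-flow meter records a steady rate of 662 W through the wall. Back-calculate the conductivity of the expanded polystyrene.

Model the wall as resistances in series:
R_copper = L/(kA) = 0.002/(395×36.5) = 1.387×10^-7 K/W
R_stainless steel = L/(kA) = 0.0057/(15.3×36.5) = 1.021×10^-5 K/W
Sum of known resistances R_other = 1.035×10^-5 K/W
Total R = ΔT/Q = 44/662 = 0.06647 K/W
R_expanded polystyrene = R_total − R_other = 0.06645 K/W
k = L/(R·A) = 0.08/(0.06645×36.5)

k ≈ 0.033 W/(m·K)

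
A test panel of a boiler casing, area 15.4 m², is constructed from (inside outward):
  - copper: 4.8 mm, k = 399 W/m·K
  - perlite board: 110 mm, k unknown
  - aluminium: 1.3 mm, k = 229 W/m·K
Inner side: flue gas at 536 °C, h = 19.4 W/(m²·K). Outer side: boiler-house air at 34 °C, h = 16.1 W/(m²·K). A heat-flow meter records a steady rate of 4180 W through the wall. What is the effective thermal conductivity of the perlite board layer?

k ≈ 0.0634 W/(m·K)

Series thermal resistances:
R_inner film = 1/(h_i·A) = 1/(19.4×15.4) = 0.003347 K/W
R_copper = L/(kA) = 0.0048/(399×15.4) = 7.812×10^-7 K/W
R_aluminium = L/(kA) = 0.0013/(229×15.4) = 3.686×10^-7 K/W
R_outer film = 1/(h_o·A) = 1/(16.1×15.4) = 0.004033 K/W
Sum of known resistances R_other = 0.007382 K/W
Total R = ΔT/Q = 502/4180 = 0.1201 K/W
R_perlite board = R_total − R_other = 0.1127 K/W
k = L/(R·A) = 0.11/(0.1127×15.4)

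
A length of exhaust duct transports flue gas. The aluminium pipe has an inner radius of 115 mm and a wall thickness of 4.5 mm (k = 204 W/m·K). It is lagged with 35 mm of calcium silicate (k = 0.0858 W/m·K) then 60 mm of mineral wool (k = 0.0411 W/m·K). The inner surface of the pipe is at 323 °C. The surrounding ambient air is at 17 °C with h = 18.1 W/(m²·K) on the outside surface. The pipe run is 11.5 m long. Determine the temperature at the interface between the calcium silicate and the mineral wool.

T ≈ 241 °C

Radial resistances (cylindrical: R_cond = ln(r_o/r_i)/(2πkL), R_conv = 1/(h·2πrL)):
R_aluminium pipe wall = ln(119.5/115)/(2π×204×11.5) = 2.604×10^-6 K/W
R_calcium silicate = ln(154.5/119.5)/(2π×0.0858×11.5) = 0.04143 K/W
R_mineral wool = ln(214.5/154.5)/(2π×0.0411×11.5) = 0.1105 K/W
R_outer film = 1/(h_o·2πr_oL) = 1/(18.1×2π×0.2145×11.5) = 0.003565 K/W
R_total = 0.1555 K/W
Q = ΔT/R_total = 306/0.1555
Q = 1970 W
T_interface = T_inner − Q·ΣR(inner→interface) = 323 − 1970×0.04144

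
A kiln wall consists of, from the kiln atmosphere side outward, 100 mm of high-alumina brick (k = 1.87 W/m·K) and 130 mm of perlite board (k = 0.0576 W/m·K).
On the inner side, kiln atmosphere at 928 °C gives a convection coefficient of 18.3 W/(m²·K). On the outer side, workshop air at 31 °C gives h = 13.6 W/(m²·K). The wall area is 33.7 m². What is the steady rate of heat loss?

Thermal resistances in series:
R_inner film = 1/(h_i·A) = 1/(18.3×33.7) = 0.001622 K/W
R_high-alumina brick = L/(kA) = 0.1/(1.87×33.7) = 0.001587 K/W
R_perlite board = L/(kA) = 0.13/(0.0576×33.7) = 0.06697 K/W
R_outer film = 1/(h_o·A) = 1/(13.6×33.7) = 0.002182 K/W
R_total = 0.07236 K/W
Q = ΔT / R_total = 897 / 0.07236

Q ≈ 12400 W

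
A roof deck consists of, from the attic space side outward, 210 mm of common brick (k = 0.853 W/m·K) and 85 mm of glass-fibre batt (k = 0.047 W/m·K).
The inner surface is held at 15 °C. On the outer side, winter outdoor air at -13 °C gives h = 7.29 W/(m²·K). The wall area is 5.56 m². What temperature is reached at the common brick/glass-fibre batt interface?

Treating each layer as a thermal resistance in series:
R_common brick = L/(kA) = 0.21/(0.853×5.56) = 0.04428 K/W
R_glass-fibre batt = L/(kA) = 0.085/(0.047×5.56) = 0.3253 K/W
R_outer film = 1/(h_o·A) = 1/(7.29×5.56) = 0.02467 K/W
R_total = 0.3942 K/W;  Q = ΔT/R_total = 28/0.3942 = 71.03 W
T_interface = T_inner − Q·ΣR(inner→interface) = 15 − 71×0.04428

T ≈ 11.9 °C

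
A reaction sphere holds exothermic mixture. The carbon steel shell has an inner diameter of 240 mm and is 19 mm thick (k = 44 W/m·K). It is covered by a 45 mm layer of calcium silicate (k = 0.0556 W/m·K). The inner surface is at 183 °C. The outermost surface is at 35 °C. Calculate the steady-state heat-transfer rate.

Radial (spherical) resistances in series:
R_carbon steel shell = (1/0.12 − 1/0.139)/(4π×44) = 0.00206 K/W
R_calcium silicate = (1/0.139 − 1/0.184)/(4π×0.0556) = 2.518 K/W
R_total = 2.52 K/W
Q = ΔT/R_total = 148/2.52

Q ≈ 58.7 W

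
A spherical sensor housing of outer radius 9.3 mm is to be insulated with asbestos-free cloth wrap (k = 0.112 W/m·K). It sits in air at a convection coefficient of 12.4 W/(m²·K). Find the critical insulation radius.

For a sphere r_cr = 2k/h = 2×0.112/12.4
r_cr = 18.1 mm; since the bare radius (9.3 mm) is below r_cr, adding a thin layer of insulation will *increase* heat loss.

r_cr ≈ 18.1 mm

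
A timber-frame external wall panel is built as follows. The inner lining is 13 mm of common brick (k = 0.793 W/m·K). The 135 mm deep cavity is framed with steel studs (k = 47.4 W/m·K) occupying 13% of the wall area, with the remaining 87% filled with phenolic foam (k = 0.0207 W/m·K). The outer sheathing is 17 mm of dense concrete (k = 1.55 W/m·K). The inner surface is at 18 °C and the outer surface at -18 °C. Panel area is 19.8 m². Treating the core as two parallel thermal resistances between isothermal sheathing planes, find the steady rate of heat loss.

Sheathing layers in series; stud and cavity paths in parallel between them.
R_inner = 0.013/(0.793×19.8) = 8.28×10^-4 K/W
R_stud  = 0.135/(47.4×0.13×19.8) = 0.001106 K/W
R_cav   = 0.135/(0.0207×0.87×19.8) = 0.3786 K/W
1/R_core = 1/R_stud + 1/R_cav → R_core = 0.001103 K/W
R_outer = 0.017/(1.55×19.8) = 5.539×10^-4 K/W
R_total = 0.002485 K/W
Q = ΔT/R_total = 36/0.002485

Q ≈ 14500 W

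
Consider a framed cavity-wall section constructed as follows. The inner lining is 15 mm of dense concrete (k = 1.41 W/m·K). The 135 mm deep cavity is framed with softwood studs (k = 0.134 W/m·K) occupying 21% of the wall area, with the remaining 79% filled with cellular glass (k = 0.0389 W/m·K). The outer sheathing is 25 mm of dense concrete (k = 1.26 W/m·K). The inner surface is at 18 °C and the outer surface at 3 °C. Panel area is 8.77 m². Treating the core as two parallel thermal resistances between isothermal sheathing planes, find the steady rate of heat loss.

Q ≈ 56.6 W

Sheathing layers in series; stud and cavity paths in parallel between them.
R_inner = 0.015/(1.41×8.77) = 0.001213 K/W
R_stud  = 0.135/(0.134×0.21×8.77) = 0.547 K/W
R_cav   = 0.135/(0.0389×0.79×8.77) = 0.5009 K/W
1/R_core = 1/R_stud + 1/R_cav → R_core = 0.2615 K/W
R_outer = 0.025/(1.26×8.77) = 0.002262 K/W
R_total = 0.265 K/W
Q = ΔT/R_total = 15/0.265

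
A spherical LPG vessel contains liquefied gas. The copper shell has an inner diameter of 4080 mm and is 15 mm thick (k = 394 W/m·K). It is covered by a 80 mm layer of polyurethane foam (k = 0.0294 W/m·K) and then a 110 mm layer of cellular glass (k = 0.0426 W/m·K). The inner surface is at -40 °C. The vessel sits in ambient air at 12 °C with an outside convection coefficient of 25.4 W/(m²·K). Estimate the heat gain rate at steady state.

Radial (spherical) resistances in series:
R_copper shell = (1/2.04 − 1/2.055)/(4π×394) = 7.227×10^-7 K/W
R_polyurethane foam = (1/2.055 − 1/2.135)/(4π×0.0294) = 0.04935 K/W
R_cellular glass = (1/2.135 − 1/2.245)/(4π×0.0426) = 0.04287 K/W
R_outer film = 1/(h·4πr_o²) = 1/(25.4×4π×2.245²) = 6.216×10^-4 K/W
R_total = 0.09285 K/W
Q = ΔT/R_total = 52/0.09285

Q ≈ 560 W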